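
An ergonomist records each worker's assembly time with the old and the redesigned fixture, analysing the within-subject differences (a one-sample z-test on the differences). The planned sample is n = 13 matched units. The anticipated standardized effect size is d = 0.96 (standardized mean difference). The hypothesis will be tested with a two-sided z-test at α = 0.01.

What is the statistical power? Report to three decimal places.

Power ≈ 0.812

Noncentrality parameter: δ = d·√n = 0.96 × √13 = 3.4613
Critical value for a two-sided test at α = 0.01: z_{α/2} = 2.576.
Power = Φ(δ − 2.576) + Φ(−δ − 2.576) = Φ(0.885) + Φ(-6.037) = 0.8121 + 0.0000 = 0.8121.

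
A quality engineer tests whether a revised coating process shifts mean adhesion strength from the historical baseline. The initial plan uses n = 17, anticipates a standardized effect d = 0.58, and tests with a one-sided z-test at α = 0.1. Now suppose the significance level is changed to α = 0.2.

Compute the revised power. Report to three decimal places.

δ = d·√n = 0.58 × √17 = 2.3914 (unchanged). New critical value: z_{0.2} = 0.842.
Revised power = P(Z > 0.842 − δ) = Φ(1.550) = 0.9394.

Power ≈ 0.939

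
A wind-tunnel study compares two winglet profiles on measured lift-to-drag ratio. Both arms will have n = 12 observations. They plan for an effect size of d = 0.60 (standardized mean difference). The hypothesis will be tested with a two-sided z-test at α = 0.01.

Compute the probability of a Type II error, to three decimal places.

β ≈ 0.866

Noncentrality parameter: δ = d·√(n/2) = 0.60 × √(12/2) = 1.4697
Two-sided α = 0.01 → critical value z_{0.005} = 2.576.
Power = Φ(δ − 2.576) + Φ(−δ − 2.576) = Φ(-1.106) + Φ(-4.046) = 0.1343 + 0.0000 = 0.1344.
Type II error: β = 1 − power = 1 − 0.1344 = 0.8656.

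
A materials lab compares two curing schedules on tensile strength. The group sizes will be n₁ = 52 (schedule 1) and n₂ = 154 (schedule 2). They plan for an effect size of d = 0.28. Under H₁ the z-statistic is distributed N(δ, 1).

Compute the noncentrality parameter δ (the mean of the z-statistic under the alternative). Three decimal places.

δ = d / √(1/n₁ + 1/n₂) = 0.28 / √(1/52 + 1/154) = 1.7458

δ ≈ 1.746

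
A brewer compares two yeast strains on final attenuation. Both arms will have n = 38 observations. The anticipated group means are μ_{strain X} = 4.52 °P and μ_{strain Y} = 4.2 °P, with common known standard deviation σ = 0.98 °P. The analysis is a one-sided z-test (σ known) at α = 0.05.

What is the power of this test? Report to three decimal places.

Standardized effect: d = |μ_{strain X} − μ_{strain Y}| / σ = |4.52 − 4.2| / 0.98 = 0.3265
Noncentrality parameter: λ = d·√(n/2) = 0.3265 × √(38/2) = 1.4233
One-sided α = 0.05 → critical value z_{0.05} = 1.645.
Power = P(Z > 1.645 − λ) = Φ(-0.222) = 0.4123.

Power ≈ 0.412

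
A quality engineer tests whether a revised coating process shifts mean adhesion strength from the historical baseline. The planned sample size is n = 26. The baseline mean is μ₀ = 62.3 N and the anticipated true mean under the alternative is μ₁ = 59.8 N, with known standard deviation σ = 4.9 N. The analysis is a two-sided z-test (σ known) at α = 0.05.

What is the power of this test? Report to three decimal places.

Standardized effect: d = |μ₁ − μ₀| / σ = |59.8 − 62.3| / 4.9 = 0.5102
Noncentrality parameter: δ = d·√n = 0.5102 × √26 = 2.6015
Two-sided α = 0.05 → critical value z_{0.025} = 1.960.
Power = Φ(δ − 1.960) + Φ(−δ − 1.960) = Φ(0.642) + Φ(-4.562) = 0.7394 + 0.0000 = 0.7394.

Power ≈ 0.739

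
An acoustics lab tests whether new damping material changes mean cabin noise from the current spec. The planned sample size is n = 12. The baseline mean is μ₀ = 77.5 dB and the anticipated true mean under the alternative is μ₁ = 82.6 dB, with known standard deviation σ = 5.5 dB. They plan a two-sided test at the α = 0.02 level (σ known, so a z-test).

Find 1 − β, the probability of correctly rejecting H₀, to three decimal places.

Power ≈ 0.812

Standardized effect: d = |μ₁ − μ₀| / σ = |82.6 − 77.5| / 5.5 = 0.9273
Noncentrality parameter: δ = d·√n = 0.9273 × √12 = 3.2122
Critical value for a two-sided test at α = 0.02: z_{α/2} = 2.326.
Power = Φ(δ − 2.326) + Φ(−δ − 2.326) = Φ(0.886) + Φ(-5.539) = 0.8121 + 0.0000 = 0.8121.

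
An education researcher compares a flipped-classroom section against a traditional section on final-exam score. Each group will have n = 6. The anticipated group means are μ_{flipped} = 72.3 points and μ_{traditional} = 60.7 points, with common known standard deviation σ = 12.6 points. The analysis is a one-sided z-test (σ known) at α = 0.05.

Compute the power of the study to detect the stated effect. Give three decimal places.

Power ≈ 0.480

Standardized effect: d = |μ_{flipped} − μ_{traditional}| / σ = |72.3 − 60.7| / 12.6 = 0.9206
Noncentrality parameter: δ = d·√(n/2) = 0.9206 × √(6/2) = 1.5946
Critical value for a one-sided test at α = 0.05: z_α = 1.645.
Power = Φ(δ − 1.645) = Φ(-0.050) = 0.4800.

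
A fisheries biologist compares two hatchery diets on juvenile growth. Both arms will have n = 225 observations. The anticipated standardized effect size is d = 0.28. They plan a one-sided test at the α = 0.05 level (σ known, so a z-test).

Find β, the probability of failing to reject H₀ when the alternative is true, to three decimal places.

β ≈ 0.093

Noncentrality parameter: δ = d·√(n/2) = 0.28 × √(225/2) = 2.9698
Critical value for a one-sided test at α = 0.05: z_α = 1.645.
Power = Φ(δ − 1.645) = Φ(1.325) = 0.9074.
Type II error: β = 1 − power = 1 − 0.9074 = 0.0926.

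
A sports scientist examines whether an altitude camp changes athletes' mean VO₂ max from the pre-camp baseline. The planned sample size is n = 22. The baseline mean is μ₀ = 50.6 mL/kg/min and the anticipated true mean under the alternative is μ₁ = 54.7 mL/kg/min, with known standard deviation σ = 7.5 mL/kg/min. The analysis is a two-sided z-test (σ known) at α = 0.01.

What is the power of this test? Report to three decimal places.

Standardized effect: d = |μ₁ − μ₀| / σ = |54.7 − 50.6| / 7.5 = 0.5467
Noncentrality parameter: δ = d·√n = 0.5467 × √22 = 2.5641
Critical value for a two-sided test at α = 0.01: z_{α/2} = 2.576.
Power = Φ(δ − 2.576) + Φ(−δ − 2.576) = Φ(-0.012) + Φ(-5.140) = 0.4953 + 0.0000 = 0.4953.

Power ≈ 0.495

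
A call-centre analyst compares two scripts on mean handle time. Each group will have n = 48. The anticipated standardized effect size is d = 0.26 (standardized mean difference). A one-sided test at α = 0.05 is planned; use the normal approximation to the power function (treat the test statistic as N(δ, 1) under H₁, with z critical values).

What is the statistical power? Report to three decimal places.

Power ≈ 0.355

Noncentrality parameter: δ = d·√(n/2) = 0.26 × √(48/2) = 1.2737
One-sided α = 0.05 → critical value z_{0.05} = 1.645.
Power = P(Z > 1.645 − δ) = Φ(-0.371) = 0.3553.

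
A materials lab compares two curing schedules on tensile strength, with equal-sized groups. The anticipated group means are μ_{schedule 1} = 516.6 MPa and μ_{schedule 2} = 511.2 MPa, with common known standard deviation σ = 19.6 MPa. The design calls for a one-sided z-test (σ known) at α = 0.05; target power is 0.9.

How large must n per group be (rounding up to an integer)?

Standardized effect: d = |μ_{schedule 1} − μ_{schedule 2}| / σ = |516.6 − 511.2| / 19.6 = 0.2755
For power 0.9 need Φ(δ − z_{0.05}) = 0.9, so δ = z_{0.05} + z_{0.10} = 1.645 + 1.282 = 2.926.
δ = d·√(n/2) ⇒ n = 2(δ/d)² = 2 × (2.926 / 0.2755)² = 225.64.
Round up to the next whole unit.

n = 226 per group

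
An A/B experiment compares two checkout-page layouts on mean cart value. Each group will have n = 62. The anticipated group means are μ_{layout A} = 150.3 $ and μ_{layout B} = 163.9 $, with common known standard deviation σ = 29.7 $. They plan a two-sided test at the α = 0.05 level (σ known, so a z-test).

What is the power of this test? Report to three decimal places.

Standardized effect: d = |μ_{layout A} − μ_{layout B}| / σ = |150.3 − 163.9| / 29.7 = 0.4579
Noncentrality parameter: δ = d·√(n/2) = 0.4579 × √(62/2) = 2.5495
Critical value for a two-sided test at α = 0.05: z_{α/2} = 1.960.
Power = Φ(δ − 1.960) + Φ(−δ − 1.960) = Φ(0.590) + Φ(-4.510) = 0.7223 + 0.0000 = 0.7223.

Power ≈ 0.722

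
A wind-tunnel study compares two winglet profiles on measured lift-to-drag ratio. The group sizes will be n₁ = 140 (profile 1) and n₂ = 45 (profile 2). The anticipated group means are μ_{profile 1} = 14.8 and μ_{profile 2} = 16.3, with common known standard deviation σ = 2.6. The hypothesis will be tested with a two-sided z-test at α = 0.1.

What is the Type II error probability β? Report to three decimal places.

Standardized effect: d = |μ_{profile 1} − μ_{profile 2}| / σ = |14.8 − 16.3| / 2.6 = 0.5769
Noncentrality parameter: δ = d / √(1/n₁ + 1/n₂) = 0.5769 / √(1/140 + 1/45) = 3.3667
Critical value for a two-sided test at α = 0.1: z_{α/2} = 1.645.
Power = Φ(δ − 1.645) + Φ(−δ − 1.645) = Φ(1.722) + Φ(-5.012) = 0.9574 + 0.0000 = 0.9575.
Type II error: β = 1 − power = 1 − 0.9575 = 0.0425.

β ≈ 0.043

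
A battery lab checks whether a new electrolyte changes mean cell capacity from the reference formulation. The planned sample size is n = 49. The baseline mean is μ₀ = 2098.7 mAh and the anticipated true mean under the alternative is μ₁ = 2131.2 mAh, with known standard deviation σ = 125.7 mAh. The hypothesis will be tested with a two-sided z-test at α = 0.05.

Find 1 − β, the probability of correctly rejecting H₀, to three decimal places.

Standardized effect: d = |μ₁ − μ₀| / σ = |2131.2 − 2098.7| / 125.7 = 0.2586
Noncentrality parameter: λ = d·√n = 0.2586 × √49 = 1.8099
Critical value for a two-sided test at α = 0.05: z_{α/2} = 1.960.
Power = Φ(λ − 1.960) + Φ(−λ − 1.960) = Φ(-0.150) + Φ(-3.770) = 0.4403 + 0.0001 = 0.4404.

Power ≈ 0.440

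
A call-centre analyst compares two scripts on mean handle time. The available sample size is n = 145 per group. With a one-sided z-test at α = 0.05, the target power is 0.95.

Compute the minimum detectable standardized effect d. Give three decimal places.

Need Φ(δ − 1.645) = 0.95, so δ = 1.645 + 1.645 = 3.290.
δ = d·√(n/2) ⇒ d = δ/√(n/2) = 3.290/√(145/2) = 0.3864.

d ≈ 0.386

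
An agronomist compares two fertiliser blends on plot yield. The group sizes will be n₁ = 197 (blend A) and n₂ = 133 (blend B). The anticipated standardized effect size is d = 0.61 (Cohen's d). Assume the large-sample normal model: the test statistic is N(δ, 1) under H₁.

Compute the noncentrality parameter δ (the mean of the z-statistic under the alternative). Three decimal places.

δ ≈ 5.435

The noncentrality parameter scales effect size by the design's sample-size factor: δ = d / √(1/n₁ + 1/n₂) = 0.61 / √(1/197 + 1/133) = 5.4354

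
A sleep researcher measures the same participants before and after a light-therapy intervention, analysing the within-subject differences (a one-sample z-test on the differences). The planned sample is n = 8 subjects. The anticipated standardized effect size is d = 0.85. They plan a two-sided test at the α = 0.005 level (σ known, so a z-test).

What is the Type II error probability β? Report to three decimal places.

Noncentrality parameter: δ = d·√n = 0.85 × √8 = 2.4042
Two-sided α = 0.005 → critical value z_{0.0025} = 2.807.
Power = Φ(δ − 2.807) + Φ(−δ − 2.807) = Φ(-0.403) + Φ(-5.211) = 0.3435 + 0.0000 = 0.3435.
Type II error: β = 1 − power = 1 − 0.3435 = 0.6565.

β ≈ 0.656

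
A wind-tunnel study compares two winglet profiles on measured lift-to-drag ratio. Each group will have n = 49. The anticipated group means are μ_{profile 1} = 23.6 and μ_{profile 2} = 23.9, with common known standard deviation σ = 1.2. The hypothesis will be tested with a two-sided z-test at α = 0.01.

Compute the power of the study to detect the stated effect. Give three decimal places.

Power ≈ 0.090

Standardized effect: d = |μ_{profile 1} − μ_{profile 2}| / σ = |23.6 − 23.9| / 1.2 = 0.2500
Noncentrality parameter: δ = d·√(n/2) = 0.2500 × √(49/2) = 1.2374
Critical value for a two-sided test at α = 0.01: z_{α/2} = 2.576.
Power = Φ(δ − 2.576) + Φ(−δ − 2.576) = Φ(-1.338) + Φ(-3.813) = 0.0904 + 0.0001 = 0.0905.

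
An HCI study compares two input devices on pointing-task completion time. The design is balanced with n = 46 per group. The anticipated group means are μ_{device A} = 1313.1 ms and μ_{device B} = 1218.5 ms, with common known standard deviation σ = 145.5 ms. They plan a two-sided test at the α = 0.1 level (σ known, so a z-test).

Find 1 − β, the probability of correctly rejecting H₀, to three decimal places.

Standardized effect: d = |μ_{device A} − μ_{device B}| / σ = |1313.1 − 1218.5| / 145.5 = 0.6502
Noncentrality parameter: δ = d·√(n/2) = 0.6502 × √(46/2) = 3.1181
Critical value for a two-sided test at α = 0.1: z_{α/2} = 1.645.
Power = Φ(δ − 1.645) + Φ(−δ − 1.645) = Φ(1.473) + Φ(-4.763) = 0.9297 + 0.0000 = 0.9297.

Power ≈ 0.930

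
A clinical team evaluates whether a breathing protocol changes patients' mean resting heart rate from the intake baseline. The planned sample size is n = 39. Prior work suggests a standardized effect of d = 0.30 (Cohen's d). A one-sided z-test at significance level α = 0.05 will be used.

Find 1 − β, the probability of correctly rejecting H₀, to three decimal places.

Power ≈ 0.590

Noncentrality parameter: δ = d·√n = 0.30 × √39 = 1.8735
One-sided α = 0.05 → critical value z_{0.05} = 1.645.
Power = P(Z > 1.645 − δ) = Φ(0.229) = 0.5904.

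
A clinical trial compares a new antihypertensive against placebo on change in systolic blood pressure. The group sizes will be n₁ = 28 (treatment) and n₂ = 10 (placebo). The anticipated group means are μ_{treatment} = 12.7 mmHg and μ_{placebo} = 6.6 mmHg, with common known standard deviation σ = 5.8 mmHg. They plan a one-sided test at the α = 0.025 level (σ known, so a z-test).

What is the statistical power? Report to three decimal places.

Power ≈ 0.815

Standardized effect: d = |μ_{treatment} − μ_{placebo}| / σ = |12.7 − 6.6| / 5.8 = 1.0517
Noncentrality parameter: δ = d / √(1/n₁ + 1/n₂) = 1.0517 / √(1/28 + 1/10) = 2.8549
One-sided α = 0.025 → critical value z_{0.025} = 1.960.
Power = P(Z > 1.960 − δ) = Φ(0.895) = 0.8146.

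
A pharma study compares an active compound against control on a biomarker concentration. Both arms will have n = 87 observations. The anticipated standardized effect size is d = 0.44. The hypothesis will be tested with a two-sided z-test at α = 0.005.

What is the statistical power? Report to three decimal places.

Power ≈ 0.538

Noncentrality parameter: δ = d·√(n/2) = 0.44 × √(87/2) = 2.9020
Two-sided α = 0.005 → critical value z_{0.0025} = 2.807.
Power = Φ(δ − 2.807) + Φ(−δ − 2.807) = Φ(0.095) + Φ(-5.709) = 0.5378 + 0.0000 = 0.5378.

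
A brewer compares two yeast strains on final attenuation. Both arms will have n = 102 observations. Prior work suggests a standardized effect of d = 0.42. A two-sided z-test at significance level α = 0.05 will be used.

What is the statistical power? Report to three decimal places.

Power ≈ 0.851

Noncentrality parameter: λ = d·√(n/2) = 0.42 × √(102/2) = 2.9994
Critical value for a two-sided test at α = 0.05: z_{α/2} = 1.960.
Power = Φ(λ − 1.960) + Φ(−λ − 1.960) = Φ(1.039) + Φ(-4.959) = 0.8507 + 0.0000 = 0.8507.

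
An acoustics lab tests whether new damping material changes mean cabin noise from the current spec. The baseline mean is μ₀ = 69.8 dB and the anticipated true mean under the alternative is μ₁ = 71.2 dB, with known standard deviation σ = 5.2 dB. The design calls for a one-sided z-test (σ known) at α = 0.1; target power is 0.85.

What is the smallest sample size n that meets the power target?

Standardized effect: d = |μ₁ − μ₀| / σ = |71.2 − 69.8| / 5.2 = 0.2692
For power 0.85 need Φ(δ − z_{0.1}) = 0.85, so δ = z_{0.1} + z_{0.15} = 1.282 + 1.036 = 2.318.
δ = d·√n ⇒ n = (δ/d)² = (2.318 / 0.2692)² = 74.13.
Round up to the next whole unit.

n = 75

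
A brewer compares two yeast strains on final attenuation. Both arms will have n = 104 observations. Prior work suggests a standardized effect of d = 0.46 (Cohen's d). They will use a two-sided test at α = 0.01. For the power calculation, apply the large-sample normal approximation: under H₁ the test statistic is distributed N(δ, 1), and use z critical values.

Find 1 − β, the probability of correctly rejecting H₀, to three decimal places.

Noncentrality parameter: λ = d·√(n/2) = 0.46 × √(104/2) = 3.3171
Critical value for a two-sided test at α = 0.01: z_{α/2} = 2.576.
Power = Φ(λ − 2.576) + Φ(−λ − 2.576) = Φ(0.741) + Φ(-5.893) = 0.7707 + 0.0000 = 0.7707.

Power ≈ 0.771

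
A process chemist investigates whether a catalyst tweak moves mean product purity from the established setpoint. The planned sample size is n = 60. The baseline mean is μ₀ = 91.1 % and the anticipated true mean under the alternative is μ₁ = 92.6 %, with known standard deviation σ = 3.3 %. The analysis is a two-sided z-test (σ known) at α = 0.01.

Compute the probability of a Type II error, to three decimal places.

Standardized effect: d = |μ₁ − μ₀| / σ = |92.6 − 91.1| / 3.3 = 0.4545
Noncentrality parameter: δ = d·√n = 0.4545 × √60 = 3.5209
Critical value for a two-sided test at α = 0.01: z_{α/2} = 2.576.
Power = Φ(δ − 2.576) + Φ(−δ − 2.576) = Φ(0.945) + Φ(-6.097) = 0.8277 + 0.0000 = 0.8277.
Type II error: β = 1 − power = 1 − 0.8277 = 0.1723.

β ≈ 0.172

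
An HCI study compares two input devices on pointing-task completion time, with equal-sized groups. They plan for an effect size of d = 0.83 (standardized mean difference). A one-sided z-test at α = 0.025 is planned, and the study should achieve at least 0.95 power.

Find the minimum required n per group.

n = 38 per group

Set Φ(δ − 1.960) = 0.95; then δ − 1.960 = Φ⁻¹(0.95) = 1.645, giving δ = 3.605.
δ = d·√(n/2) ⇒ n = 2(δ/d)² = 2 × (3.605 / 0.83)² = 37.73.
Round up to the next whole unit.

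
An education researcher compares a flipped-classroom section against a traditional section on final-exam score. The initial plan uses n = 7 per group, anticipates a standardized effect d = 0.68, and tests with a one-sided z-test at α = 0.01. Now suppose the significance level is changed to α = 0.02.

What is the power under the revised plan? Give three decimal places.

Power ≈ 0.217

δ = d·√(n/2) = 0.68 × √(7/2) = 1.2722 (unchanged). New critical value: z_{0.02} = 2.054.
Revised power = P(Z > 2.054 − δ) = Φ(-0.782) = 0.2172.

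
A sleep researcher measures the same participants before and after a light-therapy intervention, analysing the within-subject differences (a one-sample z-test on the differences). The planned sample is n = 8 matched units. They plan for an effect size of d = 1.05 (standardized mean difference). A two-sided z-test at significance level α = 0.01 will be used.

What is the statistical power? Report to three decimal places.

Power ≈ 0.653

Noncentrality parameter: δ = d·√n = 1.05 × √8 = 2.9698
Two-sided α = 0.01 → critical value z_{0.005} = 2.576.
Power = Φ(δ − 2.576) + Φ(−δ − 2.576) = Φ(0.394) + Φ(-5.546) = 0.6532 + 0.0000 = 0.6532.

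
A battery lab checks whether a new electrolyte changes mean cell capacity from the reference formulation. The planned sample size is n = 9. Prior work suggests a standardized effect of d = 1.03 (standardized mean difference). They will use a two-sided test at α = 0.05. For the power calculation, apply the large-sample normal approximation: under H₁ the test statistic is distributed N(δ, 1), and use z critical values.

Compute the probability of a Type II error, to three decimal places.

β ≈ 0.129

Noncentrality parameter: δ = d·√n = 1.03 × √9 = 3.0900
Critical value for a two-sided test at α = 0.05: z_{α/2} = 1.960.
Power = Φ(δ − 1.960) + Φ(−δ − 1.960) = Φ(1.130) + Φ(-5.050) = 0.8708 + 0.0000 = 0.8708.
Type II error: β = 1 − power = 1 − 0.8708 = 0.1292.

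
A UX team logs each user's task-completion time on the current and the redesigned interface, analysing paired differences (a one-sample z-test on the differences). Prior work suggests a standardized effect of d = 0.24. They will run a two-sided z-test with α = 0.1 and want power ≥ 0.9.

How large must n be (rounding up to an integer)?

n = 149

For power 0.9 need Φ(δ − z_{0.05}) = 0.9, so δ = z_{0.05} + z_{0.10} = 1.645 + 1.282 = 2.926.
(The Φ(−δ − z_{α/2}) term is vanishingly small for δ > 0 and is dropped in the standard sample-size formula.)
δ = d·√n ⇒ n = (δ/d)² = (2.926 / 0.24)² = 148.68.
Round up to the next whole unit.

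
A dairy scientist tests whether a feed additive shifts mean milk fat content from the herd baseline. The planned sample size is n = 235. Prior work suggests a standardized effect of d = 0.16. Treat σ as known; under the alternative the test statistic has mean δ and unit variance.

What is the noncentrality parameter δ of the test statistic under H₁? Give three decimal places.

δ = d·√n = 0.16 × √235 = 2.4528

δ ≈ 2.453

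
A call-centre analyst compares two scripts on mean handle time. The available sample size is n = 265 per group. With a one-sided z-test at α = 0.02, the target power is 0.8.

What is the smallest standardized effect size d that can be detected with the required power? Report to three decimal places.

d ≈ 0.252

Need Φ(δ − 2.054) = 0.8, so δ = 2.054 + 0.842 = 2.895.
δ = d·√(n/2) ⇒ d = δ/√(n/2) = 2.895/√(265/2) = 0.2515.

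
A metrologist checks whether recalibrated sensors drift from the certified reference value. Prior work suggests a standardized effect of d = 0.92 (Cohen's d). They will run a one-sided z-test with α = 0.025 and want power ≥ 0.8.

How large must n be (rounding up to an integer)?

For power 0.8 need Φ(δ − z_{0.025}) = 0.8, so δ = z_{0.025} + z_{0.20} = 1.960 + 0.842 = 2.802.
δ = d·√n ⇒ n = (δ/d)² = (2.802 / 0.92)² = 9.27.
Rounding up, n = 10.

n = 10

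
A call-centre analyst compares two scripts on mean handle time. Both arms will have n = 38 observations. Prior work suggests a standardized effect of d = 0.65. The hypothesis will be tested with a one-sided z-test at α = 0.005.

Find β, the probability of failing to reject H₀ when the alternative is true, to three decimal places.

Noncentrality parameter: δ = d·√(n/2) = 0.65 × √(38/2) = 2.8333
Critical value for a one-sided test at α = 0.005: z_α = 2.576.
Power = Φ(δ − 2.576) = Φ(0.257) = 0.6016.
Type II error: β = 1 − power = 1 − 0.6016 = 0.3984.

β ≈ 0.398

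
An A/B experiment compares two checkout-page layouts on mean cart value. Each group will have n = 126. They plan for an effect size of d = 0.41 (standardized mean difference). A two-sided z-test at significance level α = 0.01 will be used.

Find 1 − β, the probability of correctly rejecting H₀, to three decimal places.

Power ≈ 0.751

Noncentrality parameter: δ = d·√(n/2) = 0.41 × √(126/2) = 3.2543
Critical value for a two-sided test at α = 0.01: z_{α/2} = 2.576.
Power = Φ(δ − 2.576) + Φ(−δ − 2.576) = Φ(0.678) + Φ(-5.830) = 0.7513 + 0.0000 = 0.7513.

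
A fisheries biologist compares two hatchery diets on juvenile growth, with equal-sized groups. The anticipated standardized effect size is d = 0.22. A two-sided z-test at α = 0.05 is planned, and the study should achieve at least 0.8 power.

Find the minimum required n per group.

n = 325 per group

Set Φ(δ − 1.960) = 0.8; then δ − 1.960 = Φ⁻¹(0.8) = 0.842, giving δ = 2.802.
(Ignoring the negligible lower-tail rejection probability gives the usual closed-form inversion.)
δ = d·√(n/2) ⇒ n = 2(δ/d)² = 2 × (2.802 / 0.22)² = 324.33.
Rounding up, n = 325 per group.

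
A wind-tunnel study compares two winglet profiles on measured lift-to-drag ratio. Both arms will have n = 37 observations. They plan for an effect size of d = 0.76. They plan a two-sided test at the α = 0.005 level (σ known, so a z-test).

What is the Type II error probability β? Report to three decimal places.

β ≈ 0.322

Noncentrality parameter: δ = d·√(n/2) = 0.76 × √(37/2) = 3.2689
Critical value for a two-sided test at α = 0.005: z_{α/2} = 2.807.
Power = Φ(δ − 2.807) + Φ(−δ − 2.807) = Φ(0.462) + Φ(-6.076) = 0.6779 + 0.0000 = 0.6779.
Type II error: β = 1 − power = 1 − 0.6779 = 0.3221.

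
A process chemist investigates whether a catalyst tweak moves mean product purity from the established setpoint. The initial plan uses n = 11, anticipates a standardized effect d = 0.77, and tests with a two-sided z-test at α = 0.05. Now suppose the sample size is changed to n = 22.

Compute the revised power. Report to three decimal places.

Power ≈ 0.951

With n = 22: δ = d·√n = 0.77 × √22 = 3.6116. Critical value z_{0.025} = 1.960.
Revised power = Φ(δ − 1.960) + Φ(−δ − 1.960) = Φ(1.652) + Φ(-5.572) = 0.9507 + 0.0000 = 0.9507.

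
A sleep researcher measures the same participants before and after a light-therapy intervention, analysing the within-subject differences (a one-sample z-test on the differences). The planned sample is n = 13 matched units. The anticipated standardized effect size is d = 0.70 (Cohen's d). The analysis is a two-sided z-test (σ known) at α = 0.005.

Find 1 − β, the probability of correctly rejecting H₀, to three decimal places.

Power ≈ 0.389

Noncentrality parameter: δ = d·√n = 0.70 × √13 = 2.5239
Two-sided α = 0.005 → critical value z_{0.0025} = 2.807.
Power = Φ(δ − 2.807) + Φ(−δ − 2.807) = Φ(-0.283) + Φ(-5.331) = 0.3885 + 0.0000 = 0.3885.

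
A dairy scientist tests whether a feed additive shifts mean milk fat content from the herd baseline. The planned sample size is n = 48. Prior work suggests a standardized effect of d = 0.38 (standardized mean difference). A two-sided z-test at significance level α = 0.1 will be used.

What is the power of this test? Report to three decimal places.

Power ≈ 0.838

Noncentrality parameter: δ = d·√n = 0.38 × √48 = 2.6327
Two-sided α = 0.1 → critical value z_{0.05} = 1.645.
Power = Φ(δ − 1.645) + Φ(−δ − 1.645) = Φ(0.988) + Φ(-4.278) = 0.8384 + 0.0000 = 0.8384.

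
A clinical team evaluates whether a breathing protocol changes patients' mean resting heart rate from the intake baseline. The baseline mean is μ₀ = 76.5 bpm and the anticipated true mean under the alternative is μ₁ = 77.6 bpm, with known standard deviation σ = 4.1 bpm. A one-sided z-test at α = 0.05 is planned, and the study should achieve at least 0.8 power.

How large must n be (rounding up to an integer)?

n = 86

Standardized effect: d = |μ₁ − μ₀| / σ = |77.6 − 76.5| / 4.1 = 0.2683
For power 0.8 need Φ(δ − z_{0.05}) = 0.8, so δ = z_{0.05} + z_{0.20} = 1.645 + 0.842 = 2.486.
δ = d·√n ⇒ n = (δ/d)² = (2.486 / 0.2683)² = 85.89.
Rounding up, n = 86.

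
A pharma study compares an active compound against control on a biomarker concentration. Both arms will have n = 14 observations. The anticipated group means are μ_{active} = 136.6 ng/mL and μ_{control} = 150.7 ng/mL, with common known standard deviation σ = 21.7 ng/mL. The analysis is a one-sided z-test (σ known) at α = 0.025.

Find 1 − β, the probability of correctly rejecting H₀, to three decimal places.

Power ≈ 0.405

Standardized effect: d = |μ_{active} − μ_{control}| / σ = |136.6 − 150.7| / 21.7 = 0.6498
Noncentrality parameter: λ = d·√(n/2) = 0.6498 × √(14/2) = 1.7191
Critical value for a one-sided test at α = 0.025: z_α = 1.960.
Power = P(Z > 1.960 − λ) = Φ(-0.241) = 0.4048.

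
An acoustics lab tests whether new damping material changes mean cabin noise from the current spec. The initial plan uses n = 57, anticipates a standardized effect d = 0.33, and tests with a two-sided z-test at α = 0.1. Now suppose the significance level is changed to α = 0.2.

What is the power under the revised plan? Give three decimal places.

δ = d·√n = 0.33 × √57 = 2.4914 (unchanged). New critical value: z_{0.1} = 1.282.
Revised power = Φ(δ − 1.282) + Φ(−δ − 1.282) = Φ(1.210) + Φ(-3.773) = 0.8868 + 0.0001 = 0.8869.

Power ≈ 0.887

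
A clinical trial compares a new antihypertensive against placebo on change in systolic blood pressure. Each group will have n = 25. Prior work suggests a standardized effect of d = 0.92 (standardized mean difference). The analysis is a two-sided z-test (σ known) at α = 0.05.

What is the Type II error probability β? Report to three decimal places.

β ≈ 0.098

Noncentrality parameter: δ = d·√(n/2) = 0.92 × √(25/2) = 3.2527
Two-sided α = 0.05 → critical value z_{0.025} = 1.960.
Power = Φ(δ − 1.960) + Φ(−δ − 1.960) = Φ(1.293) + Φ(-5.213) = 0.9019 + 0.0000 = 0.9019.
Type II error: β = 1 − power = 1 − 0.9019 = 0.0981.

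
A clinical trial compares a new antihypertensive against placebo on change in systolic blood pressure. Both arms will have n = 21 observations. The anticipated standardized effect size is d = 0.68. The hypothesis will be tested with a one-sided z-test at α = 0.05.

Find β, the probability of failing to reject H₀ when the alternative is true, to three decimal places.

β ≈ 0.288

Noncentrality parameter: δ = d·√(n/2) = 0.68 × √(21/2) = 2.2035
One-sided α = 0.05 → critical value z_{0.05} = 1.645.
Power = Φ(δ − 1.645) = Φ(0.559) = 0.7118.
Type II error: β = 1 − power = 1 − 0.7118 = 0.2882.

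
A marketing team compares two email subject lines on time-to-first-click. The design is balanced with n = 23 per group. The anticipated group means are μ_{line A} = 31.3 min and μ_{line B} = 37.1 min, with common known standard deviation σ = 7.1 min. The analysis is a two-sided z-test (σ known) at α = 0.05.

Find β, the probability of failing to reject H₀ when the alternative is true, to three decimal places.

β ≈ 0.209

Standardized effect: d = |μ_{line A} − μ_{line B}| / σ = |31.3 − 37.1| / 7.1 = 0.8169
Noncentrality parameter: δ = d·√(n/2) = 0.8169 × √(23/2) = 2.7702
Critical value for a two-sided test at α = 0.05: z_{α/2} = 1.960.
Power = Φ(δ − 1.960) + Φ(−δ − 1.960) = Φ(0.810) + Φ(-4.730) = 0.7911 + 0.0000 = 0.7911.
Type II error: β = 1 − power = 1 − 0.7911 = 0.2089.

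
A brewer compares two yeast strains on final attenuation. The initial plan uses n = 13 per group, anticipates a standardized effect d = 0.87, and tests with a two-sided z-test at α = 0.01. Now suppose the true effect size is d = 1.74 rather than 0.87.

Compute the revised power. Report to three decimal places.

Power ≈ 0.969

With d = 1.74: δ = d·√(n/2) = 1.74 × √(13/2) = 4.4361. Critical value z_{0.005} = 2.576.
Revised power = Φ(δ − 2.576) + Φ(−δ − 2.576) = Φ(1.860) + Φ(-7.012) = 0.9686 + 0.0000 = 0.9686.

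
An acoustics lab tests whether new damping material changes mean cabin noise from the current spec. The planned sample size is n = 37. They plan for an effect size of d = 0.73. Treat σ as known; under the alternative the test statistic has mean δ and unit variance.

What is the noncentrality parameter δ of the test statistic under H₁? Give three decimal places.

The noncentrality parameter scales effect size by the design's sample-size factor: δ = d·√n = 0.73 × √37 = 4.4404

δ ≈ 4.440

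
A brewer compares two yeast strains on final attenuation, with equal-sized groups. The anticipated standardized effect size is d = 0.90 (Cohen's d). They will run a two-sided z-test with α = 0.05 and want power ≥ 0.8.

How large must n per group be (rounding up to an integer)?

For power 0.8 need Φ(δ − z_{0.025}) = 0.8, so δ = z_{0.025} + z_{0.20} = 1.960 + 0.842 = 2.802.
(The Φ(−δ − z_{α/2}) term is vanishingly small for δ > 0 and is dropped in the standard sample-size formula.)
δ = d·√(n/2) ⇒ n = 2(δ/d)² = 2 × (2.802 / 0.90)² = 19.38.
Round up to the next whole unit.

n = 20 per group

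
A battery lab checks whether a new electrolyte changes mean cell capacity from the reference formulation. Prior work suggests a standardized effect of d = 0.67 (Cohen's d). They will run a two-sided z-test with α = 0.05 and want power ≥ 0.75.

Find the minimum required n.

n = 16

For power 0.75 need Φ(δ − z_{0.025}) = 0.75, so δ = z_{0.025} + z_{0.25} = 1.960 + 0.674 = 2.634.
(For δ > 0 the lower-tail rejection region contributes negligibly to power, so the one-term inversion is standard.)
δ = d·√n ⇒ n = (δ/d)² = (2.634 / 0.67)² = 15.46.
Round up to the next whole unit.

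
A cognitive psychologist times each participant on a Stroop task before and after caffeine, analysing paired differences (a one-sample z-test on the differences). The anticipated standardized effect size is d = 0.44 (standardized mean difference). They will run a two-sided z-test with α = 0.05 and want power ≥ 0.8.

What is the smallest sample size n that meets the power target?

n = 41

Set Φ(δ − 1.960) = 0.8; then δ − 1.960 = Φ⁻¹(0.8) = 0.842, giving δ = 2.802.
(The Φ(−δ − z_{α/2}) term is vanishingly small for δ > 0 and is dropped in the standard sample-size formula.)
δ = d·√n ⇒ n = (δ/d)² = (2.802 / 0.44)² = 40.54.
Rounding up, n = 41.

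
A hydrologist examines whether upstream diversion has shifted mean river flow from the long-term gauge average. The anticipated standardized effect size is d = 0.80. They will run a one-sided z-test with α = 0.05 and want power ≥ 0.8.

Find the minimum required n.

n = 10

Set Φ(δ − 1.645) = 0.8; then δ − 1.645 = Φ⁻¹(0.8) = 0.842, giving δ = 2.486.
δ = d·√n ⇒ n = (δ/d)² = (2.486 / 0.80)² = 9.66.
Rounding up, n = 10.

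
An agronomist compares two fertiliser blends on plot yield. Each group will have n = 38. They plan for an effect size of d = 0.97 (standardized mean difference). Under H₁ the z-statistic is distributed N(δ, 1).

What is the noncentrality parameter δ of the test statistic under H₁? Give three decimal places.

The noncentrality parameter scales effect size by the design's sample-size factor: δ = d·√(n/2) = 0.97 × √(38/2) = 4.2281

δ ≈ 4.228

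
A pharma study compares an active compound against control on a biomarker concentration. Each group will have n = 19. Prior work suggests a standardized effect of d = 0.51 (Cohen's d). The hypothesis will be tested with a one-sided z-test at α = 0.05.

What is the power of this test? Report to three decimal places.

Noncentrality parameter: λ = d·√(n/2) = 0.51 × √(19/2) = 1.5719
Critical value for a one-sided test at α = 0.05: z_α = 1.645.
Power = P(Z > 1.645 − λ) = Φ(-0.073) = 0.4709.

Power ≈ 0.471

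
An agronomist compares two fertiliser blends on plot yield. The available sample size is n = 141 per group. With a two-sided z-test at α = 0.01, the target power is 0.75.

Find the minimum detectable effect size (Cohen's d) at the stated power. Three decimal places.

Need Φ(δ − 2.576) = 0.75, so δ = 2.576 + 0.674 = 3.250.
(The second rejection-region term Φ(−δ − z_{α/2}) is negligible and dropped.)
δ = d·√(n/2) ⇒ d = δ/√(n/2) = 3.250/√(141/2) = 0.3871.

d ≈ 0.387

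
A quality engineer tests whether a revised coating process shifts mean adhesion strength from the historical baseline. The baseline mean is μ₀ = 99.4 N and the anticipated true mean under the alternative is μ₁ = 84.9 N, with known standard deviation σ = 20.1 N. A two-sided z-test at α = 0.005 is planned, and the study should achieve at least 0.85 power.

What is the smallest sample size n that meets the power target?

Standardized effect: d = |μ₁ − μ₀| / σ = |84.9 − 99.4| / 20.1 = 0.7214
For power 0.85 need Φ(δ − z_{0.0025}) = 0.85, so δ = z_{0.0025} + z_{0.15} = 2.807 + 1.036 = 3.843.
(For δ > 0 the lower-tail rejection region contributes negligibly to power, so the one-term inversion is standard.)
δ = d·√n ⇒ n = (δ/d)² = (3.843 / 0.7214)² = 28.39.
Rounding up, n = 29.

n = 29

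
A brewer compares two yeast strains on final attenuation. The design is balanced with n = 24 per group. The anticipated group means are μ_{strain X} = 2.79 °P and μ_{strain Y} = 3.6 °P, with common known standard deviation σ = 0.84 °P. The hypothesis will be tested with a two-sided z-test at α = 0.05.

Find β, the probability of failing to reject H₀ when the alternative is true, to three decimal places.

Standardized effect: d = |μ_{strain X} − μ_{strain Y}| / σ = |2.79 − 3.6| / 0.84 = 0.9643
Noncentrality parameter: δ = d·√(n/2) = 0.9643 × √(24/2) = 3.3404
Critical value for a two-sided test at α = 0.05: z_{α/2} = 1.960.
Power = Φ(δ − 1.960) + Φ(−δ − 1.960) = Φ(1.380) + Φ(-5.300) = 0.9163 + 0.0000 = 0.9163.
Type II error: β = 1 − power = 1 − 0.9163 = 0.0837.

β ≈ 0.084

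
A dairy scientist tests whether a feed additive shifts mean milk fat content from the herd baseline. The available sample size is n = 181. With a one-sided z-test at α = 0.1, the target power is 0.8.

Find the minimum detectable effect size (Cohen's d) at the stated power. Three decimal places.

Need Φ(δ − 1.282) = 0.8, so δ = 1.282 + 0.842 = 2.123.
δ = d·√n ⇒ d = δ/√n = 2.123/√181 = 0.1578.

d ≈ 0.158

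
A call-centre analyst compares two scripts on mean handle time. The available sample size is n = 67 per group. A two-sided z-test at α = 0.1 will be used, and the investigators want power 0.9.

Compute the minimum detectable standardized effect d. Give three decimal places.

Need Φ(δ − 1.645) = 0.9, so δ = 1.645 + 1.282 = 2.926.
(The second rejection-region term Φ(−δ − z_{α/2}) is negligible and dropped.)
δ = d·√(n/2) ⇒ d = δ/√(n/2) = 2.926/√(67/2) = 0.5056.

d ≈ 0.506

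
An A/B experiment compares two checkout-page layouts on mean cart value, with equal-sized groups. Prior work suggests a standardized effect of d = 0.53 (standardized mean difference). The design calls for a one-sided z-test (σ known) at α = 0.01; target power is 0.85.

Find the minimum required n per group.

Set Φ(δ − 2.326) = 0.85; then δ − 2.326 = Φ⁻¹(0.85) = 1.036, giving δ = 3.363.
δ = d·√(n/2) ⇒ n = 2(δ/d)² = 2 × (3.363 / 0.53)² = 80.51.
Round up to the next whole unit.

n = 81 per group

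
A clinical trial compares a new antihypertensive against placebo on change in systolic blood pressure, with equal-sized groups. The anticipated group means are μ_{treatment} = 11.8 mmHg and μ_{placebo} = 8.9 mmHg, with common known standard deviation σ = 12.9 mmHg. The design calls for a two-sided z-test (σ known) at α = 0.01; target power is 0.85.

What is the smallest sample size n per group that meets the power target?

n = 517 per group

Standardized effect: d = |μ_{treatment} − μ_{placebo}| / σ = |11.8 − 8.9| / 12.9 = 0.2248
For power 0.85 need Φ(δ − z_{0.005}) = 0.85, so δ = z_{0.005} + z_{0.15} = 2.576 + 1.036 = 3.612.
(The Φ(−δ − z_{α/2}) term is vanishingly small for δ > 0 and is dropped in the standard sample-size formula.)
δ = d·√(n/2) ⇒ n = 2(δ/d)² = 2 × (3.612 / 0.2248)² = 516.38.
Round up to the next whole unit.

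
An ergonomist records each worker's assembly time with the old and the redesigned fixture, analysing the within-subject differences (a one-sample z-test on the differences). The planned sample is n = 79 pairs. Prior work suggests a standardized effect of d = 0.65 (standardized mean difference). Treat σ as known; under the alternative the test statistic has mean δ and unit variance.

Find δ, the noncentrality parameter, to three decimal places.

δ ≈ 5.777

The noncentrality parameter scales effect size by the design's sample-size factor: δ = d·√n = 0.65 × √79 = 5.7773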